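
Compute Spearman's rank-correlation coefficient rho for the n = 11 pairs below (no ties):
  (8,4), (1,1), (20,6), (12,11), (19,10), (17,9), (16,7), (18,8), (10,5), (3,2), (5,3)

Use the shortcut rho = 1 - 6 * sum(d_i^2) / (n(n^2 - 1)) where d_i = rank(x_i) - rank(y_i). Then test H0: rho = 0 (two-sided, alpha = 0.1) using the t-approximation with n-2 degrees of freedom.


Step 1: Rank x and y separately (midranks; no ties here).
rank(x): 8->4, 1->1, 20->11, 12->6, 19->10, 17->8, 16->7, 18->9, 10->5, 3->2, 5->3
rank(y): 4->4, 1->1, 6->6, 11->11, 10->10, 9->9, 7->7, 8->8, 5->5, 2->2, 3->3
Step 2: d_i = R_x(i) - R_y(i); compute d_i^2.
  (4-4)^2=0, (1-1)^2=0, (11-6)^2=25, (6-11)^2=25, (10-10)^2=0, (8-9)^2=1, (7-7)^2=0, (9-8)^2=1, (5-5)^2=0, (2-2)^2=0, (3-3)^2=0
sum(d^2) = 52.
Step 3: rho = 1 - 6*52 / (11*(11^2 - 1)) = 1 - 312/1320 = 0.763636.
Step 4: Under H0, t = rho * sqrt((n-2)/(1-rho^2)) = 3.5482 ~ t(9).
Step 5: Two-sided p-value from the t-distribution with 9 df = 0.006233.
Step 6: alpha = 0.1. reject H0.

rho = 0.7636, p = 0.006233, reject H0 at alpha = 0.1.


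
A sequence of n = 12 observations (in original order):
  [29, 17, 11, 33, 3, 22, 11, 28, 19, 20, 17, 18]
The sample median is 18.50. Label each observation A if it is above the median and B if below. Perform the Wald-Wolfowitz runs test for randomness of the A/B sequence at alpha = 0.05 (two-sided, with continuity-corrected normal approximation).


Step 1: Compute median = 18.50; label A = above, B = below.
Labels in order: ABBABABAAABB  (n_A = 6, n_B = 6)
Step 2: Count runs R = 8.
Step 3: Under H0 (random ordering), E[R] = 2*n_A*n_B/(n_A+n_B) + 1 = 2*6*6/12 + 1 = 7.0000.
        Var[R] = 2*n_A*n_B*(2*n_A*n_B - n_A - n_B) / ((n_A+n_B)^2 * (n_A+n_B-1)) = 4320/1584 = 2.7273.
        SD[R] = 1.6514.
Step 4: Continuity-corrected z = (R - 0.5 - E[R]) / SD[R] = (8 - 0.5 - 7.0000) / 1.6514 = 0.3028.
Step 5: Two-sided p-value via normal approximation = 2*(1 - Phi(|z|)) = 0.762069.
Step 6: alpha = 0.05. fail to reject H0.

R = 8, z = 0.3028, p = 0.762069, fail to reject H0.


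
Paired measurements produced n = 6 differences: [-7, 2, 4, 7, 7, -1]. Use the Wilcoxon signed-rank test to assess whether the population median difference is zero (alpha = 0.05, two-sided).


Step 1: Drop any zero differences (none here) and take |d_i|.
|d| = [7, 2, 4, 7, 7, 1]
Step 2: Midrank |d_i| (ties get averaged ranks).
ranks: |7|->5, |2|->2, |4|->3, |7|->5, |7|->5, |1|->1
Step 3: Attach original signs; sum ranks with positive sign and with negative sign.
W+ = 2 + 3 + 5 + 5 = 15
W- = 5 + 1 = 6
(Check: W+ + W- = 21 should equal n(n+1)/2 = 21.)
Step 4: Test statistic W = min(W+, W-) = 6.
Step 5: Ties in |d|, so use the tie-corrected normal approximation.
        E[W] = n(n+1)/4 = 6*7/4 = 10.5.
        Tie groups: |d|=7 (t=3); sum(t^3 - t) = 24.
        Var[W] = n(n+1)(2n+1)/24 - sum(t^3-t)/48 = 546/24 - 24/48 = 22.25.
        z = (W - E[W]) / sqrt(Var[W]) = (6 - 10.5) / 4.7170 = -0.9540.
        Two-sided p = 2*Phi(z) = 0.340085.
Step 6: alpha = 0.05. fail to reject H0.

W+ = 15, W- = 6, W = min = 6, p = 0.340085, fail to reject H0.


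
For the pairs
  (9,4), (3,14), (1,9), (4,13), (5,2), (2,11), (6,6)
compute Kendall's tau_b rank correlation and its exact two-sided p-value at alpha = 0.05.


Step 1: Enumerate the 21 unordered pairs (i,j) with i<j and classify each by sign(x_j-x_i) * sign(y_j-y_i).
  (1,2):dx=-6,dy=+10->D; (1,3):dx=-8,dy=+5->D; (1,4):dx=-5,dy=+9->D; (1,5):dx=-4,dy=-2->C
  (1,6):dx=-7,dy=+7->D; (1,7):dx=-3,dy=+2->D; (2,3):dx=-2,dy=-5->C; (2,4):dx=+1,dy=-1->D
  (2,5):dx=+2,dy=-12->D; (2,6):dx=-1,dy=-3->C; (2,7):dx=+3,dy=-8->D; (3,4):dx=+3,dy=+4->C
  (3,5):dx=+4,dy=-7->D; (3,6):dx=+1,dy=+2->C; (3,7):dx=+5,dy=-3->D; (4,5):dx=+1,dy=-11->D
  (4,6):dx=-2,dy=-2->C; (4,7):dx=+2,dy=-7->D; (5,6):dx=-3,dy=+9->D; (5,7):dx=+1,dy=+4->C
  (6,7):dx=+4,dy=-5->D
Step 2: C = 7, D = 14, total pairs = 21.
Step 3: tau = (C - D)/(n(n-1)/2) = (7 - 14)/21 = -0.333333.
Step 4: Exact two-sided p-value (enumerate n! = 5040 permutations of y under H0): p = 0.381349.
Step 5: alpha = 0.05. fail to reject H0.

tau_b = -0.3333 (C=7, D=14), p = 0.381349, fail to reject H0.


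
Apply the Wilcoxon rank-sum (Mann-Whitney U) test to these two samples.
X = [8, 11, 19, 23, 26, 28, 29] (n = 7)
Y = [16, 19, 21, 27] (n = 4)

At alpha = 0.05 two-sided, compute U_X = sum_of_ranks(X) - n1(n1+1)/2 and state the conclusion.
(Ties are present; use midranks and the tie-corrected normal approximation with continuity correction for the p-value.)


Step 1: Combine and sort all 11 observations; assign midranks.
sorted (value, group): (8,X), (11,X), (16,Y), (19,X), (19,Y), (21,Y), (23,X), (26,X), (27,Y), (28,X), (29,X)
ranks: 8->1, 11->2, 16->3, 19->4.5, 19->4.5, 21->6, 23->7, 26->8, 27->9, 28->10, 29->11
Step 2: Rank sum for X: R1 = 1 + 2 + 4.5 + 7 + 8 + 10 + 11 = 43.5.
Step 3: U_X = R1 - n1(n1+1)/2 = 43.5 - 7*8/2 = 43.5 - 28 = 15.5.
       U_Y = n1*n2 - U_X = 28 - 15.5 = 12.5.
Step 4: Ties are present, so use the tie-corrected normal approximation (with continuity correction) for the p-value.
Step 5: p-value = 0.849769; compare to alpha = 0.05. fail to reject H0.

U_X = 15.5, p = 0.849769, fail to reject H0 at alpha = 0.05.


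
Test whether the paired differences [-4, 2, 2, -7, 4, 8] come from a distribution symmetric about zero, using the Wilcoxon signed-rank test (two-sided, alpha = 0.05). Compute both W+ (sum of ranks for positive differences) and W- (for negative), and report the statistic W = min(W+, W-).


Step 1: Drop any zero differences (none here) and take |d_i|.
|d| = [4, 2, 2, 7, 4, 8]
Step 2: Midrank |d_i| (ties get averaged ranks).
ranks: |4|->3.5, |2|->1.5, |2|->1.5, |7|->5, |4|->3.5, |8|->6
Step 3: Attach original signs; sum ranks with positive sign and with negative sign.
W+ = 1.5 + 1.5 + 3.5 + 6 = 12.5
W- = 3.5 + 5 = 8.5
(Check: W+ + W- = 21 should equal n(n+1)/2 = 21.)
Step 4: Test statistic W = min(W+, W-) = 8.5.
Step 5: Ties in |d|, so use the tie-corrected normal approximation.
        E[W] = n(n+1)/4 = 6*7/4 = 10.5.
        Tie groups: |d|=2 (t=2), |d|=4 (t=2); sum(t^3 - t) = 12.
        Var[W] = n(n+1)(2n+1)/24 - sum(t^3-t)/48 = 546/24 - 12/48 = 22.5.
        z = (W - E[W]) / sqrt(Var[W]) = (8.5 - 10.5) / 4.7434 = -0.4216.
        Two-sided p = 2*Phi(z) = 0.673290.
Step 6: alpha = 0.05. fail to reject H0.

W+ = 12.5, W- = 8.5, W = min = 8.5, p = 0.673290, fail to reject H0.


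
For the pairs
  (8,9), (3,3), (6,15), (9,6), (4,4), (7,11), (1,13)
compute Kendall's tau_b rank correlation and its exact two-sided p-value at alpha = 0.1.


Step 1: Enumerate the 21 unordered pairs (i,j) with i<j and classify each by sign(x_j-x_i) * sign(y_j-y_i).
  (1,2):dx=-5,dy=-6->C; (1,3):dx=-2,dy=+6->D; (1,4):dx=+1,dy=-3->D; (1,5):dx=-4,dy=-5->C
  (1,6):dx=-1,dy=+2->D; (1,7):dx=-7,dy=+4->D; (2,3):dx=+3,dy=+12->C; (2,4):dx=+6,dy=+3->C
  (2,5):dx=+1,dy=+1->C; (2,6):dx=+4,dy=+8->C; (2,7):dx=-2,dy=+10->D; (3,4):dx=+3,dy=-9->D
  (3,5):dx=-2,dy=-11->C; (3,6):dx=+1,dy=-4->D; (3,7):dx=-5,dy=-2->C; (4,5):dx=-5,dy=-2->C
  (4,6):dx=-2,dy=+5->D; (4,7):dx=-8,dy=+7->D; (5,6):dx=+3,dy=+7->C; (5,7):dx=-3,dy=+9->D
  (6,7):dx=-6,dy=+2->D
Step 2: C = 10, D = 11, total pairs = 21.
Step 3: tau = (C - D)/(n(n-1)/2) = (10 - 11)/21 = -0.047619.
Step 4: Exact two-sided p-value (enumerate n! = 5040 permutations of y under H0): p = 1.000000.
Step 5: alpha = 0.1. fail to reject H0.

tau_b = -0.0476 (C=10, D=11), p = 1.000000, fail to reject H0.


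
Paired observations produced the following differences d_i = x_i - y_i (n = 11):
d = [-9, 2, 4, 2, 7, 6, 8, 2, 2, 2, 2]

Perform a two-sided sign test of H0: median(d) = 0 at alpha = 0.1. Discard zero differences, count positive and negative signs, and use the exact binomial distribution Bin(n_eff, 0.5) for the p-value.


Step 1: Discard zero differences. Original n = 11; n_eff = number of nonzero differences = 11.
Nonzero differences (with sign): -9, +2, +4, +2, +7, +6, +8, +2, +2, +2, +2
Step 2: Count signs: positive = 10, negative = 1.
Step 3: Under H0: P(positive) = 0.5, so the number of positives S ~ Bin(11, 0.5).
Step 4: Two-sided exact p-value = sum of Bin(11,0.5) probabilities at or below the observed probability = 0.011719.
Step 5: alpha = 0.1. reject H0.

n_eff = 11, pos = 10, neg = 1, p = 0.011719, reject H0.


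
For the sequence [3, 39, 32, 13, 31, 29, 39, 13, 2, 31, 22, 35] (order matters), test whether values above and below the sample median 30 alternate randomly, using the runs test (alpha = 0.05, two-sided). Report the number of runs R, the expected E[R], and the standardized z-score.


Step 1: Compute median = 30; label A = above, B = below.
Labels in order: BAABABABBABA  (n_A = 6, n_B = 6)
Step 2: Count runs R = 10.
Step 3: Under H0 (random ordering), E[R] = 2*n_A*n_B/(n_A+n_B) + 1 = 2*6*6/12 + 1 = 7.0000.
        Var[R] = 2*n_A*n_B*(2*n_A*n_B - n_A - n_B) / ((n_A+n_B)^2 * (n_A+n_B-1)) = 4320/1584 = 2.7273.
        SD[R] = 1.6514.
Step 4: Continuity-corrected z = (R - 0.5 - E[R]) / SD[R] = (10 - 0.5 - 7.0000) / 1.6514 = 1.5138.
Step 5: Two-sided p-value via normal approximation = 2*(1 - Phi(|z|)) = 0.130070.
Step 6: alpha = 0.05. fail to reject H0.

R = 10, z = 1.5138, p = 0.130070, fail to reject H0.


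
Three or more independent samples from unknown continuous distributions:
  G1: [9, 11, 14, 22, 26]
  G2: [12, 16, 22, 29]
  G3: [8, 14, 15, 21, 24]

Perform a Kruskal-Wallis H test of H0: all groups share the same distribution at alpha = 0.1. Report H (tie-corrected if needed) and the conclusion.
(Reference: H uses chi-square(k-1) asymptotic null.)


Step 1: Combine all N = 14 observations and assign midranks.
sorted (value, group, rank): (8,G3,1), (9,G1,2), (11,G1,3), (12,G2,4), (14,G1,5.5), (14,G3,5.5), (15,G3,7), (16,G2,8), (21,G3,9), (22,G1,10.5), (22,G2,10.5), (24,G3,12), (26,G1,13), (29,G2,14)
Step 2: Sum ranks within each group.
R_1 = 34 (n_1 = 5)
R_2 = 36.5 (n_2 = 4)
R_3 = 34.5 (n_3 = 5)
Step 3: H = 12/(N(N+1)) * sum(R_i^2/n_i) - 3(N+1)
     = 12/(14*15) * (34^2/5 + 36.5^2/4 + 34.5^2/5) - 3*15
     = 0.057143 * 802.312 - 45
     = 0.846429.
Step 4: Ties present; correction factor C = 1 - 12/(14^3 - 14) = 0.995604. Corrected H = 0.846429 / 0.995604 = 0.850166.
Step 5: Under H0, H ~ chi^2(2); p-value = 0.653716.
Step 6: alpha = 0.1. fail to reject H0.

H = 0.8502, df = 2, p = 0.653716, fail to reject H0.


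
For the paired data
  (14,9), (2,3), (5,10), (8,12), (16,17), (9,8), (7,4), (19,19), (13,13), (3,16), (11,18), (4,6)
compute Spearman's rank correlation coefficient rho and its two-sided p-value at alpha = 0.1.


Step 1: Rank x and y separately (midranks; no ties here).
rank(x): 14->10, 2->1, 5->4, 8->6, 16->11, 9->7, 7->5, 19->12, 13->9, 3->2, 11->8, 4->3
rank(y): 9->5, 3->1, 10->6, 12->7, 17->10, 8->4, 4->2, 19->12, 13->8, 16->9, 18->11, 6->3
Step 2: d_i = R_x(i) - R_y(i); compute d_i^2.
  (10-5)^2=25, (1-1)^2=0, (4-6)^2=4, (6-7)^2=1, (11-10)^2=1, (7-4)^2=9, (5-2)^2=9, (12-12)^2=0, (9-8)^2=1, (2-9)^2=49, (8-11)^2=9, (3-3)^2=0
sum(d^2) = 108.
Step 3: rho = 1 - 6*108 / (12*(12^2 - 1)) = 1 - 648/1716 = 0.622378.
Step 4: Under H0, t = rho * sqrt((n-2)/(1-rho^2)) = 2.5145 ~ t(10).
Step 5: Two-sided p-value from the t-distribution with 10 df = 0.030676.
Step 6: alpha = 0.1. reject H0.

rho = 0.6224, p = 0.030676, reject H0 at alpha = 0.1.


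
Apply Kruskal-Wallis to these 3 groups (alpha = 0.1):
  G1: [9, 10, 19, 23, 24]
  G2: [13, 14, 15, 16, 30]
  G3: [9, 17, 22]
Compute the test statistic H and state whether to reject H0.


Step 1: Combine all N = 13 observations and assign midranks.
sorted (value, group, rank): (9,G1,1.5), (9,G3,1.5), (10,G1,3), (13,G2,4), (14,G2,5), (15,G2,6), (16,G2,7), (17,G3,8), (19,G1,9), (22,G3,10), (23,G1,11), (24,G1,12), (30,G2,13)
Step 2: Sum ranks within each group.
R_1 = 36.5 (n_1 = 5)
R_2 = 35 (n_2 = 5)
R_3 = 19.5 (n_3 = 3)
Step 3: H = 12/(N(N+1)) * sum(R_i^2/n_i) - 3(N+1)
     = 12/(13*14) * (36.5^2/5 + 35^2/5 + 19.5^2/3) - 3*14
     = 0.065934 * 638.2 - 42
     = 0.079121.
Step 4: Ties present; correction factor C = 1 - 6/(13^3 - 13) = 0.997253. Corrected H = 0.079121 / 0.997253 = 0.079339.
Step 5: Under H0, H ~ chi^2(2); p-value = 0.961107.
Step 6: alpha = 0.1. fail to reject H0.

H = 0.0793, df = 2, p = 0.961107, fail to reject H0.


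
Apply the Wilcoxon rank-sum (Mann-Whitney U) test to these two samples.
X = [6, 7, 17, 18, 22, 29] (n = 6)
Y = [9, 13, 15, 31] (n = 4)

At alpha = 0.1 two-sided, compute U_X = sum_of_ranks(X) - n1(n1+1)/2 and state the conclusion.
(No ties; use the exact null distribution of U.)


Step 1: Combine and sort all 10 observations; assign midranks.
sorted (value, group): (6,X), (7,X), (9,Y), (13,Y), (15,Y), (17,X), (18,X), (22,X), (29,X), (31,Y)
ranks: 6->1, 7->2, 9->3, 13->4, 15->5, 17->6, 18->7, 22->8, 29->9, 31->10
Step 2: Rank sum for X: R1 = 1 + 2 + 6 + 7 + 8 + 9 = 33.
Step 3: U_X = R1 - n1(n1+1)/2 = 33 - 6*7/2 = 33 - 21 = 12.
       U_Y = n1*n2 - U_X = 24 - 12 = 12.
Step 4: No ties, so the exact null distribution of U (based on enumerating the C(10,6) = 210 equally likely rank assignments) gives the two-sided p-value.
Step 5: p-value = 1.000000; compare to alpha = 0.1. fail to reject H0.

U_X = 12, p = 1.000000, fail to reject H0 at alpha = 0.1.


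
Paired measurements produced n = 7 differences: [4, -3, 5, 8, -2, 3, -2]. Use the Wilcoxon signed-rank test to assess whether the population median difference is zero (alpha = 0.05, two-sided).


Step 1: Drop any zero differences (none here) and take |d_i|.
|d| = [4, 3, 5, 8, 2, 3, 2]
Step 2: Midrank |d_i| (ties get averaged ranks).
ranks: |4|->5, |3|->3.5, |5|->6, |8|->7, |2|->1.5, |3|->3.5, |2|->1.5
Step 3: Attach original signs; sum ranks with positive sign and with negative sign.
W+ = 5 + 6 + 7 + 3.5 = 21.5
W- = 3.5 + 1.5 + 1.5 = 6.5
(Check: W+ + W- = 28 should equal n(n+1)/2 = 28.)
Step 4: Test statistic W = min(W+, W-) = 6.5.
Step 5: Ties in |d|, so use the tie-corrected normal approximation.
        E[W] = n(n+1)/4 = 7*8/4 = 14.
        Tie groups: |d|=2 (t=2), |d|=3 (t=2); sum(t^3 - t) = 12.
        Var[W] = n(n+1)(2n+1)/24 - sum(t^3-t)/48 = 840/24 - 12/48 = 34.75.
        z = (W - E[W]) / sqrt(Var[W]) = (6.5 - 14) / 5.8949 = -1.2723.
        Two-sided p = 2*Phi(z) = 0.203272.
Step 6: alpha = 0.05. fail to reject H0.

W+ = 21.5, W- = 6.5, W = min = 6.5, p = 0.203272, fail to reject H0.


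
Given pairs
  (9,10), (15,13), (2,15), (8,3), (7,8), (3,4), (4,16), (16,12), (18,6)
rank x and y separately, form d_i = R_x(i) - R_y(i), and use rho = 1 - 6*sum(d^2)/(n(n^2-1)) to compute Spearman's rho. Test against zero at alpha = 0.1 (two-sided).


Step 1: Rank x and y separately (midranks; no ties here).
rank(x): 9->6, 15->7, 2->1, 8->5, 7->4, 3->2, 4->3, 16->8, 18->9
rank(y): 10->5, 13->7, 15->8, 3->1, 8->4, 4->2, 16->9, 12->6, 6->3
Step 2: d_i = R_x(i) - R_y(i); compute d_i^2.
  (6-5)^2=1, (7-7)^2=0, (1-8)^2=49, (5-1)^2=16, (4-4)^2=0, (2-2)^2=0, (3-9)^2=36, (8-6)^2=4, (9-3)^2=36
sum(d^2) = 142.
Step 3: rho = 1 - 6*142 / (9*(9^2 - 1)) = 1 - 852/720 = -0.183333.
Step 4: Under H0, t = rho * sqrt((n-2)/(1-rho^2)) = -0.4934 ~ t(7).
Step 5: Two-sided p-value from the t-distribution with 7 df = 0.636820.
Step 6: alpha = 0.1. fail to reject H0.

rho = -0.1833, p = 0.636820, fail to reject H0 at alpha = 0.1.


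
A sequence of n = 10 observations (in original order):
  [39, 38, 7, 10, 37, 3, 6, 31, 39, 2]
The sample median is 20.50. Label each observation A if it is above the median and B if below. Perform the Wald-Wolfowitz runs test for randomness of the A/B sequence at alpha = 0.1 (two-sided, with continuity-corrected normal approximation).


Step 1: Compute median = 20.50; label A = above, B = below.
Labels in order: AABBABBAAB  (n_A = 5, n_B = 5)
Step 2: Count runs R = 6.
Step 3: Under H0 (random ordering), E[R] = 2*n_A*n_B/(n_A+n_B) + 1 = 2*5*5/10 + 1 = 6.0000.
        Var[R] = 2*n_A*n_B*(2*n_A*n_B - n_A - n_B) / ((n_A+n_B)^2 * (n_A+n_B-1)) = 2000/900 = 2.2222.
        SD[R] = 1.4907.
Step 4: R = E[R], so z = 0 with no continuity correction.
Step 5: Two-sided p-value via normal approximation = 2*(1 - Phi(|z|)) = 1.000000.
Step 6: alpha = 0.1. fail to reject H0.

R = 6, z = 0.0000, p = 1.000000, fail to reject H0.


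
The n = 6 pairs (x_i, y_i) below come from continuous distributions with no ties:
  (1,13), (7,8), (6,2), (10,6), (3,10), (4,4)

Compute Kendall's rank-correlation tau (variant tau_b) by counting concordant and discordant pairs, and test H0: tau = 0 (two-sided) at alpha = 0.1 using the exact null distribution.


Step 1: Enumerate the 15 unordered pairs (i,j) with i<j and classify each by sign(x_j-x_i) * sign(y_j-y_i).
  (1,2):dx=+6,dy=-5->D; (1,3):dx=+5,dy=-11->D; (1,4):dx=+9,dy=-7->D; (1,5):dx=+2,dy=-3->D
  (1,6):dx=+3,dy=-9->D; (2,3):dx=-1,dy=-6->C; (2,4):dx=+3,dy=-2->D; (2,5):dx=-4,dy=+2->D
  (2,6):dx=-3,dy=-4->C; (3,4):dx=+4,dy=+4->C; (3,5):dx=-3,dy=+8->D; (3,6):dx=-2,dy=+2->D
  (4,5):dx=-7,dy=+4->D; (4,6):dx=-6,dy=-2->C; (5,6):dx=+1,dy=-6->D
Step 2: C = 4, D = 11, total pairs = 15.
Step 3: tau = (C - D)/(n(n-1)/2) = (4 - 11)/15 = -0.466667.
Step 4: Exact two-sided p-value (enumerate n! = 720 permutations of y under H0): p = 0.272222.
Step 5: alpha = 0.1. fail to reject H0.

tau_b = -0.4667 (C=4, D=11), p = 0.272222, fail to reject H0.


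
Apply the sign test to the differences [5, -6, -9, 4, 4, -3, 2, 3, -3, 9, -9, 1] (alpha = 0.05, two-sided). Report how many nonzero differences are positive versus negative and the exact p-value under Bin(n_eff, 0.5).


Step 1: Discard zero differences. Original n = 12; n_eff = number of nonzero differences = 12.
Nonzero differences (with sign): +5, -6, -9, +4, +4, -3, +2, +3, -3, +9, -9, +1
Step 2: Count signs: positive = 7, negative = 5.
Step 3: Under H0: P(positive) = 0.5, so the number of positives S ~ Bin(12, 0.5).
Step 4: Two-sided exact p-value = sum of Bin(12,0.5) probabilities at or below the observed probability = 0.774414.
Step 5: alpha = 0.05. fail to reject H0.

n_eff = 12, pos = 7, neg = 5, p = 0.774414, fail to reject H0.


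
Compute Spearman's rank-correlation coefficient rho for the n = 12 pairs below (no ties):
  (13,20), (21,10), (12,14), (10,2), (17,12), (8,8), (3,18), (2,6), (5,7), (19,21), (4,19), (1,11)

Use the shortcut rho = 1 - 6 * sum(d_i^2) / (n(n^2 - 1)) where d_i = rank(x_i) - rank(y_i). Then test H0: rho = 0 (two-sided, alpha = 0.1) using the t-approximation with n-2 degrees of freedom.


Step 1: Rank x and y separately (midranks; no ties here).
rank(x): 13->9, 21->12, 12->8, 10->7, 17->10, 8->6, 3->3, 2->2, 5->5, 19->11, 4->4, 1->1
rank(y): 20->11, 10->5, 14->8, 2->1, 12->7, 8->4, 18->9, 6->2, 7->3, 21->12, 19->10, 11->6
Step 2: d_i = R_x(i) - R_y(i); compute d_i^2.
  (9-11)^2=4, (12-5)^2=49, (8-8)^2=0, (7-1)^2=36, (10-7)^2=9, (6-4)^2=4, (3-9)^2=36, (2-2)^2=0, (5-3)^2=4, (11-12)^2=1, (4-10)^2=36, (1-6)^2=25
sum(d^2) = 204.
Step 3: rho = 1 - 6*204 / (12*(12^2 - 1)) = 1 - 1224/1716 = 0.286713.
Step 4: Under H0, t = rho * sqrt((n-2)/(1-rho^2)) = 0.9464 ~ t(10).
Step 5: Two-sided p-value from the t-distribution with 10 df = 0.366251.
Step 6: alpha = 0.1. fail to reject H0.

rho = 0.2867, p = 0.366251, fail to reject H0 at alpha = 0.1.


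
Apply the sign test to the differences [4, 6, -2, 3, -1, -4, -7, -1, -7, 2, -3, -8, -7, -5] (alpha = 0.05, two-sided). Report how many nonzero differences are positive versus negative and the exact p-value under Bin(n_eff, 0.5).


Step 1: Discard zero differences. Original n = 14; n_eff = number of nonzero differences = 14.
Nonzero differences (with sign): +4, +6, -2, +3, -1, -4, -7, -1, -7, +2, -3, -8, -7, -5
Step 2: Count signs: positive = 4, negative = 10.
Step 3: Under H0: P(positive) = 0.5, so the number of positives S ~ Bin(14, 0.5).
Step 4: Two-sided exact p-value = sum of Bin(14,0.5) probabilities at or below the observed probability = 0.179565.
Step 5: alpha = 0.05. fail to reject H0.

n_eff = 14, pos = 4, neg = 10, p = 0.179565, fail to reject H0.


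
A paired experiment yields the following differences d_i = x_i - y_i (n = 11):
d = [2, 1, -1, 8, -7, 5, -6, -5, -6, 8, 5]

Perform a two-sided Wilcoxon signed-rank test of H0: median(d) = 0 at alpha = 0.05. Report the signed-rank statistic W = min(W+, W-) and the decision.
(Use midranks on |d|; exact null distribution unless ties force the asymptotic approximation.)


Step 1: Drop any zero differences (none here) and take |d_i|.
|d| = [2, 1, 1, 8, 7, 5, 6, 5, 6, 8, 5]
Step 2: Midrank |d_i| (ties get averaged ranks).
ranks: |2|->3, |1|->1.5, |1|->1.5, |8|->10.5, |7|->9, |5|->5, |6|->7.5, |5|->5, |6|->7.5, |8|->10.5, |5|->5
Step 3: Attach original signs; sum ranks with positive sign and with negative sign.
W+ = 3 + 1.5 + 10.5 + 5 + 10.5 + 5 = 35.5
W- = 1.5 + 9 + 7.5 + 5 + 7.5 = 30.5
(Check: W+ + W- = 66 should equal n(n+1)/2 = 66.)
Step 4: Test statistic W = min(W+, W-) = 30.5.
Step 5: Ties in |d|, so use the tie-corrected normal approximation.
        E[W] = n(n+1)/4 = 11*12/4 = 33.
        Tie groups: |d|=1 (t=2), |d|=5 (t=3), |d|=6 (t=2), |d|=8 (t=2); sum(t^3 - t) = 42.
        Var[W] = n(n+1)(2n+1)/24 - sum(t^3-t)/48 = 3036/24 - 42/48 = 125.625.
        z = (W - E[W]) / sqrt(Var[W]) = (30.5 - 33) / 11.2083 = -0.2230.
        Two-sided p = 2*Phi(z) = 0.823497.
Step 6: alpha = 0.05. fail to reject H0.

W+ = 35.5, W- = 30.5, W = min = 30.5, p = 0.823497, fail to reject H0.


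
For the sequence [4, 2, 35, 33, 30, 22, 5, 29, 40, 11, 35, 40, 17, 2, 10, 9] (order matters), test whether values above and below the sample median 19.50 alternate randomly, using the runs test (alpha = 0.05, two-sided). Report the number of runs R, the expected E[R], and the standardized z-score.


Step 1: Compute median = 19.50; label A = above, B = below.
Labels in order: BBAAAABAABAABBBB  (n_A = 8, n_B = 8)
Step 2: Count runs R = 7.
Step 3: Under H0 (random ordering), E[R] = 2*n_A*n_B/(n_A+n_B) + 1 = 2*8*8/16 + 1 = 9.0000.
        Var[R] = 2*n_A*n_B*(2*n_A*n_B - n_A - n_B) / ((n_A+n_B)^2 * (n_A+n_B-1)) = 14336/3840 = 3.7333.
        SD[R] = 1.9322.
Step 4: Continuity-corrected z = (R + 0.5 - E[R]) / SD[R] = (7 + 0.5 - 9.0000) / 1.9322 = -0.7763.
Step 5: Two-sided p-value via normal approximation = 2*(1 - Phi(|z|)) = 0.437558.
Step 6: alpha = 0.05. fail to reject H0.

R = 7, z = -0.7763, p = 0.437558, fail to reject H0.


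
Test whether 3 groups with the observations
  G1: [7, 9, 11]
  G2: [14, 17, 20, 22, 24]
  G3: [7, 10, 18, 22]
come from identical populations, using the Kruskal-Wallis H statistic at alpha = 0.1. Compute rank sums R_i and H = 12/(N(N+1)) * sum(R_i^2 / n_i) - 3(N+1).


Step 1: Combine all N = 12 observations and assign midranks.
sorted (value, group, rank): (7,G1,1.5), (7,G3,1.5), (9,G1,3), (10,G3,4), (11,G1,5), (14,G2,6), (17,G2,7), (18,G3,8), (20,G2,9), (22,G2,10.5), (22,G3,10.5), (24,G2,12)
Step 2: Sum ranks within each group.
R_1 = 9.5 (n_1 = 3)
R_2 = 44.5 (n_2 = 5)
R_3 = 24 (n_3 = 4)
Step 3: H = 12/(N(N+1)) * sum(R_i^2/n_i) - 3(N+1)
     = 12/(12*13) * (9.5^2/3 + 44.5^2/5 + 24^2/4) - 3*13
     = 0.076923 * 570.133 - 39
     = 4.856410.
Step 4: Ties present; correction factor C = 1 - 12/(12^3 - 12) = 0.993007. Corrected H = 4.856410 / 0.993007 = 4.890610.
Step 5: Under H0, H ~ chi^2(2); p-value = 0.086700.
Step 6: alpha = 0.1. reject H0.

H = 4.8906, df = 2, p = 0.086700, reject H0.


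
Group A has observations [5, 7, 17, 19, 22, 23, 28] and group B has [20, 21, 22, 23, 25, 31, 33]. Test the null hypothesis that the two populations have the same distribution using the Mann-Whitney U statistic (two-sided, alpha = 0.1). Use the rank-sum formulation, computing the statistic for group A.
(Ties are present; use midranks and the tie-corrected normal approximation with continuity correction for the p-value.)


Step 1: Combine and sort all 14 observations; assign midranks.
sorted (value, group): (5,X), (7,X), (17,X), (19,X), (20,Y), (21,Y), (22,X), (22,Y), (23,X), (23,Y), (25,Y), (28,X), (31,Y), (33,Y)
ranks: 5->1, 7->2, 17->3, 19->4, 20->5, 21->6, 22->7.5, 22->7.5, 23->9.5, 23->9.5, 25->11, 28->12, 31->13, 33->14
Step 2: Rank sum for X: R1 = 1 + 2 + 3 + 4 + 7.5 + 9.5 + 12 = 39.
Step 3: U_X = R1 - n1(n1+1)/2 = 39 - 7*8/2 = 39 - 28 = 11.
       U_Y = n1*n2 - U_X = 49 - 11 = 38.
Step 4: Ties are present, so use the tie-corrected normal approximation (with continuity correction) for the p-value.
Step 5: p-value = 0.095964; compare to alpha = 0.1. reject H0.

U_X = 11, p = 0.095964, reject H0 at alpha = 0.1.


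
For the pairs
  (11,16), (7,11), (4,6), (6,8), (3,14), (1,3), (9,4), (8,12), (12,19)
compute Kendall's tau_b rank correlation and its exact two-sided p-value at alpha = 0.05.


Step 1: Enumerate the 36 unordered pairs (i,j) with i<j and classify each by sign(x_j-x_i) * sign(y_j-y_i).
  (1,2):dx=-4,dy=-5->C; (1,3):dx=-7,dy=-10->C; (1,4):dx=-5,dy=-8->C; (1,5):dx=-8,dy=-2->C
  (1,6):dx=-10,dy=-13->C; (1,7):dx=-2,dy=-12->C; (1,8):dx=-3,dy=-4->C; (1,9):dx=+1,dy=+3->C
  (2,3):dx=-3,dy=-5->C; (2,4):dx=-1,dy=-3->C; (2,5):dx=-4,dy=+3->D; (2,6):dx=-6,dy=-8->C
  (2,7):dx=+2,dy=-7->D; (2,8):dx=+1,dy=+1->C; (2,9):dx=+5,dy=+8->C; (3,4):dx=+2,dy=+2->C
  (3,5):dx=-1,dy=+8->D; (3,6):dx=-3,dy=-3->C; (3,7):dx=+5,dy=-2->D; (3,8):dx=+4,dy=+6->C
  (3,9):dx=+8,dy=+13->C; (4,5):dx=-3,dy=+6->D; (4,6):dx=-5,dy=-5->C; (4,7):dx=+3,dy=-4->D
  (4,8):dx=+2,dy=+4->C; (4,9):dx=+6,dy=+11->C; (5,6):dx=-2,dy=-11->C; (5,7):dx=+6,dy=-10->D
  (5,8):dx=+5,dy=-2->D; (5,9):dx=+9,dy=+5->C; (6,7):dx=+8,dy=+1->C; (6,8):dx=+7,dy=+9->C
  (6,9):dx=+11,dy=+16->C; (7,8):dx=-1,dy=+8->D; (7,9):dx=+3,dy=+15->C; (8,9):dx=+4,dy=+7->C
Step 2: C = 27, D = 9, total pairs = 36.
Step 3: tau = (C - D)/(n(n-1)/2) = (27 - 9)/36 = 0.500000.
Step 4: Exact two-sided p-value (enumerate n! = 362880 permutations of y under H0): p = 0.075176.
Step 5: alpha = 0.05. fail to reject H0.

tau_b = 0.5000 (C=27, D=9), p = 0.075176, fail to reject H0.


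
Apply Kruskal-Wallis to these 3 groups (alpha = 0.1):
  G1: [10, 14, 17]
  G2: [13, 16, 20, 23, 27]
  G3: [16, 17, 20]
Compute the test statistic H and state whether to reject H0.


Step 1: Combine all N = 11 observations and assign midranks.
sorted (value, group, rank): (10,G1,1), (13,G2,2), (14,G1,3), (16,G2,4.5), (16,G3,4.5), (17,G1,6.5), (17,G3,6.5), (20,G2,8.5), (20,G3,8.5), (23,G2,10), (27,G2,11)
Step 2: Sum ranks within each group.
R_1 = 10.5 (n_1 = 3)
R_2 = 36 (n_2 = 5)
R_3 = 19.5 (n_3 = 3)
Step 3: H = 12/(N(N+1)) * sum(R_i^2/n_i) - 3(N+1)
     = 12/(11*12) * (10.5^2/3 + 36^2/5 + 19.5^2/3) - 3*12
     = 0.090909 * 422.7 - 36
     = 2.427273.
Step 4: Ties present; correction factor C = 1 - 18/(11^3 - 11) = 0.986364. Corrected H = 2.427273 / 0.986364 = 2.460829.
Step 5: Under H0, H ~ chi^2(2); p-value = 0.292171.
Step 6: alpha = 0.1. fail to reject H0.

H = 2.4608, df = 2, p = 0.292171, fail to reject H0.


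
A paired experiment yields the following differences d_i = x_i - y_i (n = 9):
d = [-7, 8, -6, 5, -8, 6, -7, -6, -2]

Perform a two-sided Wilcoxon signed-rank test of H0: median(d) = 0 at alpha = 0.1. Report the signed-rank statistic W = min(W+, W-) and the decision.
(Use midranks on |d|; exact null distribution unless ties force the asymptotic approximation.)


Step 1: Drop any zero differences (none here) and take |d_i|.
|d| = [7, 8, 6, 5, 8, 6, 7, 6, 2]
Step 2: Midrank |d_i| (ties get averaged ranks).
ranks: |7|->6.5, |8|->8.5, |6|->4, |5|->2, |8|->8.5, |6|->4, |7|->6.5, |6|->4, |2|->1
Step 3: Attach original signs; sum ranks with positive sign and with negative sign.
W+ = 8.5 + 2 + 4 = 14.5
W- = 6.5 + 4 + 8.5 + 6.5 + 4 + 1 = 30.5
(Check: W+ + W- = 45 should equal n(n+1)/2 = 45.)
Step 4: Test statistic W = min(W+, W-) = 14.5.
Step 5: Ties in |d|, so use the tie-corrected normal approximation.
        E[W] = n(n+1)/4 = 9*10/4 = 22.5.
        Tie groups: |d|=6 (t=3), |d|=7 (t=2), |d|=8 (t=2); sum(t^3 - t) = 36.
        Var[W] = n(n+1)(2n+1)/24 - sum(t^3-t)/48 = 1710/24 - 36/48 = 70.5.
        z = (W - E[W]) / sqrt(Var[W]) = (14.5 - 22.5) / 8.3964 = -0.9528.
        Two-sided p = 2*Phi(z) = 0.340698.
Step 6: alpha = 0.1. fail to reject H0.

W+ = 14.5, W- = 30.5, W = min = 14.5, p = 0.340698, fail to reject H0.


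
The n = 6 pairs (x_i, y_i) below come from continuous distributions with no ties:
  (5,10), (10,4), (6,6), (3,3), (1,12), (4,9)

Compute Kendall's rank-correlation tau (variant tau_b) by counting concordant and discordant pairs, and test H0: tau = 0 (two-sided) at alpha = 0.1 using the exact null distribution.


Step 1: Enumerate the 15 unordered pairs (i,j) with i<j and classify each by sign(x_j-x_i) * sign(y_j-y_i).
  (1,2):dx=+5,dy=-6->D; (1,3):dx=+1,dy=-4->D; (1,4):dx=-2,dy=-7->C; (1,5):dx=-4,dy=+2->D
  (1,6):dx=-1,dy=-1->C; (2,3):dx=-4,dy=+2->D; (2,4):dx=-7,dy=-1->C; (2,5):dx=-9,dy=+8->D
  (2,6):dx=-6,dy=+5->D; (3,4):dx=-3,dy=-3->C; (3,5):dx=-5,dy=+6->D; (3,6):dx=-2,dy=+3->D
  (4,5):dx=-2,dy=+9->D; (4,6):dx=+1,dy=+6->C; (5,6):dx=+3,dy=-3->D
Step 2: C = 5, D = 10, total pairs = 15.
Step 3: tau = (C - D)/(n(n-1)/2) = (5 - 10)/15 = -0.333333.
Step 4: Exact two-sided p-value (enumerate n! = 720 permutations of y under H0): p = 0.469444.
Step 5: alpha = 0.1. fail to reject H0.

tau_b = -0.3333 (C=5, D=10), p = 0.469444, fail to reject H0.


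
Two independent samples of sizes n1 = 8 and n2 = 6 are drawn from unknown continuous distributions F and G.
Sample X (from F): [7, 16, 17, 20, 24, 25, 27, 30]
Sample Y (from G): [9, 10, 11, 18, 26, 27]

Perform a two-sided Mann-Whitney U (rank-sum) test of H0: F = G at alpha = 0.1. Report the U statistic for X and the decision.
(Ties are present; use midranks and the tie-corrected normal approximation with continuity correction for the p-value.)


Step 1: Combine and sort all 14 observations; assign midranks.
sorted (value, group): (7,X), (9,Y), (10,Y), (11,Y), (16,X), (17,X), (18,Y), (20,X), (24,X), (25,X), (26,Y), (27,X), (27,Y), (30,X)
ranks: 7->1, 9->2, 10->3, 11->4, 16->5, 17->6, 18->7, 20->8, 24->9, 25->10, 26->11, 27->12.5, 27->12.5, 30->14
Step 2: Rank sum for X: R1 = 1 + 5 + 6 + 8 + 9 + 10 + 12.5 + 14 = 65.5.
Step 3: U_X = R1 - n1(n1+1)/2 = 65.5 - 8*9/2 = 65.5 - 36 = 29.5.
       U_Y = n1*n2 - U_X = 48 - 29.5 = 18.5.
Step 4: Ties are present, so use the tie-corrected normal approximation (with continuity correction) for the p-value.
Step 5: p-value = 0.518145; compare to alpha = 0.1. fail to reject H0.

U_X = 29.5, p = 0.518145, fail to reject H0 at alpha = 0.1.


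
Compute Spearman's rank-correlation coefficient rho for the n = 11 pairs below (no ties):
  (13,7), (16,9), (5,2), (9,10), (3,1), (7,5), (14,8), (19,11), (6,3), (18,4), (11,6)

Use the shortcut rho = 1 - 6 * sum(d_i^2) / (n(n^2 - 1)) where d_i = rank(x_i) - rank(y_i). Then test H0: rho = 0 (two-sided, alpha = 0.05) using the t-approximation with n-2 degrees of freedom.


Step 1: Rank x and y separately (midranks; no ties here).
rank(x): 13->7, 16->9, 5->2, 9->5, 3->1, 7->4, 14->8, 19->11, 6->3, 18->10, 11->6
rank(y): 7->7, 9->9, 2->2, 10->10, 1->1, 5->5, 8->8, 11->11, 3->3, 4->4, 6->6
Step 2: d_i = R_x(i) - R_y(i); compute d_i^2.
  (7-7)^2=0, (9-9)^2=0, (2-2)^2=0, (5-10)^2=25, (1-1)^2=0, (4-5)^2=1, (8-8)^2=0, (11-11)^2=0, (3-3)^2=0, (10-4)^2=36, (6-6)^2=0
sum(d^2) = 62.
Step 3: rho = 1 - 6*62 / (11*(11^2 - 1)) = 1 - 372/1320 = 0.718182.
Step 4: Under H0, t = rho * sqrt((n-2)/(1-rho^2)) = 3.0963 ~ t(9).
Step 5: Two-sided p-value from the t-distribution with 9 df = 0.012800.
Step 6: alpha = 0.05. reject H0.

rho = 0.7182, p = 0.012800, reject H0 at alpha = 0.05.


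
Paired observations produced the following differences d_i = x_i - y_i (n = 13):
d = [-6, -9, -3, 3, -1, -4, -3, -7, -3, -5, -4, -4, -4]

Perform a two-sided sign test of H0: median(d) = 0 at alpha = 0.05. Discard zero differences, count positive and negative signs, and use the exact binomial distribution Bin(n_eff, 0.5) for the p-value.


Step 1: Discard zero differences. Original n = 13; n_eff = number of nonzero differences = 13.
Nonzero differences (with sign): -6, -9, -3, +3, -1, -4, -3, -7, -3, -5, -4, -4, -4
Step 2: Count signs: positive = 1, negative = 12.
Step 3: Under H0: P(positive) = 0.5, so the number of positives S ~ Bin(13, 0.5).
Step 4: Two-sided exact p-value = sum of Bin(13,0.5) probabilities at or below the observed probability = 0.003418.
Step 5: alpha = 0.05. reject H0.

n_eff = 13, pos = 1, neg = 12, p = 0.003418, reject H0.


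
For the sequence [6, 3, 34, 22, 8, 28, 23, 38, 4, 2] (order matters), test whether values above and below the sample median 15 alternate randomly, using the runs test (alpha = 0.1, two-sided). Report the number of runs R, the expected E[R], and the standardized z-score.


Step 1: Compute median = 15; label A = above, B = below.
Labels in order: BBAABAAABB  (n_A = 5, n_B = 5)
Step 2: Count runs R = 5.
Step 3: Under H0 (random ordering), E[R] = 2*n_A*n_B/(n_A+n_B) + 1 = 2*5*5/10 + 1 = 6.0000.
        Var[R] = 2*n_A*n_B*(2*n_A*n_B - n_A - n_B) / ((n_A+n_B)^2 * (n_A+n_B-1)) = 2000/900 = 2.2222.
        SD[R] = 1.4907.
Step 4: Continuity-corrected z = (R + 0.5 - E[R]) / SD[R] = (5 + 0.5 - 6.0000) / 1.4907 = -0.3354.
Step 5: Two-sided p-value via normal approximation = 2*(1 - Phi(|z|)) = 0.737316.
Step 6: alpha = 0.1. fail to reject H0.

R = 5, z = -0.3354, p = 0.737316, fail to reject H0.


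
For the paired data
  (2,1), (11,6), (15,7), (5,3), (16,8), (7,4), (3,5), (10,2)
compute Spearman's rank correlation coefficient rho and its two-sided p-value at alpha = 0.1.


Step 1: Rank x and y separately (midranks; no ties here).
rank(x): 2->1, 11->6, 15->7, 5->3, 16->8, 7->4, 3->2, 10->5
rank(y): 1->1, 6->6, 7->7, 3->3, 8->8, 4->4, 5->5, 2->2
Step 2: d_i = R_x(i) - R_y(i); compute d_i^2.
  (1-1)^2=0, (6-6)^2=0, (7-7)^2=0, (3-3)^2=0, (8-8)^2=0, (4-4)^2=0, (2-5)^2=9, (5-2)^2=9
sum(d^2) = 18.
Step 3: rho = 1 - 6*18 / (8*(8^2 - 1)) = 1 - 108/504 = 0.785714.
Step 4: Under H0, t = rho * sqrt((n-2)/(1-rho^2)) = 3.1113 ~ t(6).
Step 5: Two-sided p-value from the t-distribution with 6 df = 0.020815.
Step 6: alpha = 0.1. reject H0.

rho = 0.7857, p = 0.020815, reject H0 at alpha = 0.1.


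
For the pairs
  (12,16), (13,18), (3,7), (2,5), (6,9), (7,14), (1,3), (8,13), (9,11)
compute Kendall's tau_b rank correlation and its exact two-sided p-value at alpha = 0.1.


Step 1: Enumerate the 36 unordered pairs (i,j) with i<j and classify each by sign(x_j-x_i) * sign(y_j-y_i).
  (1,2):dx=+1,dy=+2->C; (1,3):dx=-9,dy=-9->C; (1,4):dx=-10,dy=-11->C; (1,5):dx=-6,dy=-7->C
  (1,6):dx=-5,dy=-2->C; (1,7):dx=-11,dy=-13->C; (1,8):dx=-4,dy=-3->C; (1,9):dx=-3,dy=-5->C
  (2,3):dx=-10,dy=-11->C; (2,4):dx=-11,dy=-13->C; (2,5):dx=-7,dy=-9->C; (2,6):dx=-6,dy=-4->C
  (2,7):dx=-12,dy=-15->C; (2,8):dx=-5,dy=-5->C; (2,9):dx=-4,dy=-7->C; (3,4):dx=-1,dy=-2->C
  (3,5):dx=+3,dy=+2->C; (3,6):dx=+4,dy=+7->C; (3,7):dx=-2,dy=-4->C; (3,8):dx=+5,dy=+6->C
  (3,9):dx=+6,dy=+4->C; (4,5):dx=+4,dy=+4->C; (4,6):dx=+5,dy=+9->C; (4,7):dx=-1,dy=-2->C
  (4,8):dx=+6,dy=+8->C; (4,9):dx=+7,dy=+6->C; (5,6):dx=+1,dy=+5->C; (5,7):dx=-5,dy=-6->C
  (5,8):dx=+2,dy=+4->C; (5,9):dx=+3,dy=+2->C; (6,7):dx=-6,dy=-11->C; (6,8):dx=+1,dy=-1->D
  (6,9):dx=+2,dy=-3->D; (7,8):dx=+7,dy=+10->C; (7,9):dx=+8,dy=+8->C; (8,9):dx=+1,dy=-2->D
Step 2: C = 33, D = 3, total pairs = 36.
Step 3: tau = (C - D)/(n(n-1)/2) = (33 - 3)/36 = 0.833333.
Step 4: Exact two-sided p-value (enumerate n! = 362880 permutations of y under H0): p = 0.000854.
Step 5: alpha = 0.1. reject H0.

tau_b = 0.8333 (C=33, D=3), p = 0.000854, reject H0.


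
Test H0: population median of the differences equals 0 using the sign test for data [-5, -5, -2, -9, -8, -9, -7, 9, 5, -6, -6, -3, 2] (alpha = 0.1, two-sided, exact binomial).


Step 1: Discard zero differences. Original n = 13; n_eff = number of nonzero differences = 13.
Nonzero differences (with sign): -5, -5, -2, -9, -8, -9, -7, +9, +5, -6, -6, -3, +2
Step 2: Count signs: positive = 3, negative = 10.
Step 3: Under H0: P(positive) = 0.5, so the number of positives S ~ Bin(13, 0.5).
Step 4: Two-sided exact p-value = sum of Bin(13,0.5) probabilities at or below the observed probability = 0.092285.
Step 5: alpha = 0.1. reject H0.

n_eff = 13, pos = 3, neg = 10, p = 0.092285, reject H0.


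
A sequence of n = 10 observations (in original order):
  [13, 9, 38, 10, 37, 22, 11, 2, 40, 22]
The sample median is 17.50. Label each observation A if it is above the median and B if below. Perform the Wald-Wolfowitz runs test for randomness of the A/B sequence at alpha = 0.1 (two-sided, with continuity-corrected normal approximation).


Step 1: Compute median = 17.50; label A = above, B = below.
Labels in order: BBABAABBAA  (n_A = 5, n_B = 5)
Step 2: Count runs R = 6.
Step 3: Under H0 (random ordering), E[R] = 2*n_A*n_B/(n_A+n_B) + 1 = 2*5*5/10 + 1 = 6.0000.
        Var[R] = 2*n_A*n_B*(2*n_A*n_B - n_A - n_B) / ((n_A+n_B)^2 * (n_A+n_B-1)) = 2000/900 = 2.2222.
        SD[R] = 1.4907.
Step 4: R = E[R], so z = 0 with no continuity correction.
Step 5: Two-sided p-value via normal approximation = 2*(1 - Phi(|z|)) = 1.000000.
Step 6: alpha = 0.1. fail to reject H0.

R = 6, z = 0.0000, p = 1.000000, fail to reject H0.


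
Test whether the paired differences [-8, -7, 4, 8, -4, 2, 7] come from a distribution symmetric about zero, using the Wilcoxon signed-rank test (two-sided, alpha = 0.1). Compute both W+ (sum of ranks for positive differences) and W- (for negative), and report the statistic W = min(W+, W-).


Step 1: Drop any zero differences (none here) and take |d_i|.
|d| = [8, 7, 4, 8, 4, 2, 7]
Step 2: Midrank |d_i| (ties get averaged ranks).
ranks: |8|->6.5, |7|->4.5, |4|->2.5, |8|->6.5, |4|->2.5, |2|->1, |7|->4.5
Step 3: Attach original signs; sum ranks with positive sign and with negative sign.
W+ = 2.5 + 6.5 + 1 + 4.5 = 14.5
W- = 6.5 + 4.5 + 2.5 = 13.5
(Check: W+ + W- = 28 should equal n(n+1)/2 = 28.)
Step 4: Test statistic W = min(W+, W-) = 13.5.
Step 5: Ties in |d|, so use the tie-corrected normal approximation.
        E[W] = n(n+1)/4 = 7*8/4 = 14.
        Tie groups: |d|=4 (t=2), |d|=7 (t=2), |d|=8 (t=2); sum(t^3 - t) = 18.
        Var[W] = n(n+1)(2n+1)/24 - sum(t^3-t)/48 = 840/24 - 18/48 = 34.625.
        z = (W - E[W]) / sqrt(Var[W]) = (13.5 - 14) / 5.8843 = -0.0850.
        Two-sided p = 2*Phi(z) = 0.932284.
Step 6: alpha = 0.1. fail to reject H0.

W+ = 14.5, W- = 13.5, W = min = 13.5, p = 0.932284, fail to reject H0.


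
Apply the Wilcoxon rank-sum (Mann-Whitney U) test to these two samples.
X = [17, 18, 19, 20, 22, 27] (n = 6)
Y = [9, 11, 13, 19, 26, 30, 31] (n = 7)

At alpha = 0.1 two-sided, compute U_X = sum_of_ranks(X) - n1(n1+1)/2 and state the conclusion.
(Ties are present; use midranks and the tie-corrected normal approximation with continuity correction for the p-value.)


Step 1: Combine and sort all 13 observations; assign midranks.
sorted (value, group): (9,Y), (11,Y), (13,Y), (17,X), (18,X), (19,X), (19,Y), (20,X), (22,X), (26,Y), (27,X), (30,Y), (31,Y)
ranks: 9->1, 11->2, 13->3, 17->4, 18->5, 19->6.5, 19->6.5, 20->8, 22->9, 26->10, 27->11, 30->12, 31->13
Step 2: Rank sum for X: R1 = 4 + 5 + 6.5 + 8 + 9 + 11 = 43.5.
Step 3: U_X = R1 - n1(n1+1)/2 = 43.5 - 6*7/2 = 43.5 - 21 = 22.5.
       U_Y = n1*n2 - U_X = 42 - 22.5 = 19.5.
Step 4: Ties are present, so use the tie-corrected normal approximation (with continuity correction) for the p-value.
Step 5: p-value = 0.886248; compare to alpha = 0.1. fail to reject H0.

U_X = 22.5, p = 0.886248, fail to reject H0 at alpha = 0.1.


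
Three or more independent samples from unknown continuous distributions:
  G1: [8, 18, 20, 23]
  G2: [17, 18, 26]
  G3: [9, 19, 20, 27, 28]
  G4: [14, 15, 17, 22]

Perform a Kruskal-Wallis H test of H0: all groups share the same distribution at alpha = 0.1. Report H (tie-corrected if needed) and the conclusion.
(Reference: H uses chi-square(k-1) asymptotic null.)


Step 1: Combine all N = 16 observations and assign midranks.
sorted (value, group, rank): (8,G1,1), (9,G3,2), (14,G4,3), (15,G4,4), (17,G2,5.5), (17,G4,5.5), (18,G1,7.5), (18,G2,7.5), (19,G3,9), (20,G1,10.5), (20,G3,10.5), (22,G4,12), (23,G1,13), (26,G2,14), (27,G3,15), (28,G3,16)
Step 2: Sum ranks within each group.
R_1 = 32 (n_1 = 4)
R_2 = 27 (n_2 = 3)
R_3 = 52.5 (n_3 = 5)
R_4 = 24.5 (n_4 = 4)
Step 3: H = 12/(N(N+1)) * sum(R_i^2/n_i) - 3(N+1)
     = 12/(16*17) * (32^2/4 + 27^2/3 + 52.5^2/5 + 24.5^2/4) - 3*17
     = 0.044118 * 1200.31 - 51
     = 1.954963.
Step 4: Ties present; correction factor C = 1 - 18/(16^3 - 16) = 0.995588. Corrected H = 1.954963 / 0.995588 = 1.963626.
Step 5: Under H0, H ~ chi^2(3); p-value = 0.579990.
Step 6: alpha = 0.1. fail to reject H0.

H = 1.9636, df = 3, p = 0.579990, fail to reject H0.
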